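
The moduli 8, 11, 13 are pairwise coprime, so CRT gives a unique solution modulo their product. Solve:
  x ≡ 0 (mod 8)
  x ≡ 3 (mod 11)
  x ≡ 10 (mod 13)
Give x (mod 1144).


Moduli 8, 11, 13 are pairwise coprime; by CRT there is a unique solution modulo M = 8 · 11 · 13 = 1144.
Solve pairwise, accumulating the modulus:
  Start with x ≡ 0 (mod 8).
  Combine with x ≡ 3 (mod 11): since gcd(8, 11) = 1, we get a unique residue mod 88.
    Write x = 0 + 8·t and substitute into x ≡ 3 (mod 11): 8·t ≡ 3 − 0 = 3 (mod 11).
    The inverse of 8 mod 11 is 7 (since 8·7 = 56 = 5·11 + 1), so t ≡ 7·3 = 21 ≡ 10 (mod 11).
    Then x = 0 + 8·10 = 80, valid modulo lcm(8, 11) = 88: x ≡ 80 (mod 88).
  Combine with x ≡ 10 (mod 13): since gcd(88, 13) = 1, we get a unique residue mod 1144.
    Write x = 80 + 88·t and substitute into x ≡ 10 (mod 13): 88·t ≡ 10 − 80 = -70 (mod 13).
    Reduce coefficients mod 13: 10·t ≡ 8 (mod 13).
    The inverse of 10 mod 13 is 4 (since 10·4 = 40 = 3·13 + 1), so t ≡ 4·8 = 32 ≡ 6 (mod 13).
    Then x = 80 + 88·6 = 608, valid modulo lcm(88, 13) = 1144: x ≡ 608 (mod 1144).
Verify: 608 mod 8 = 0 ✓, 608 mod 11 = 3 ✓, 608 mod 13 = 10 ✓.

x ≡ 608 (mod 1144).


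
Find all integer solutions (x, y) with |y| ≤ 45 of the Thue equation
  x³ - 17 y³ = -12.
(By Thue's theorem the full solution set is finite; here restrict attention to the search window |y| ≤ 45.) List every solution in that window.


The equation is x³ - 17y³ = -12. For fixed y, x³ = 17·y³ − 12, so a solution requires the RHS to be a perfect cube.
Strategy: iterate y from -45 to 45, compute RHS = 17·y³ − 12, and check whether it is a (positive or negative) perfect cube.
Check small values of y:
  y = 0: RHS = -12 is not a perfect cube.
  y = 1: RHS = 5 is not a perfect cube.
  y = -1: RHS = -29 is not a perfect cube.
  y = 2: RHS = 124 is not a perfect cube.
  y = -2: RHS = -148 is not a perfect cube.
  y = 3: RHS = 447 is not a perfect cube.
  y = -3: RHS = -471 is not a perfect cube.
Continuing the search up to |y| = 45 finds no solutions either.
No (x, y) in the scanned range satisfies the equation.

No integer solutions with |y| ≤ 45.


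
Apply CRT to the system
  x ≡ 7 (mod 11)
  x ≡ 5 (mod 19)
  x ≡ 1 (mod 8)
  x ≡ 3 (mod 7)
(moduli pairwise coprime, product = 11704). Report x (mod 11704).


Product of moduli M = 11 · 19 · 8 · 7 = 11704.
Merge one congruence at a time:
  Start: x ≡ 7 (mod 11).
  Combine with x ≡ 5 (mod 19); new modulus lcm = 209.
    Write x = 7 + 11·t and substitute into x ≡ 5 (mod 19): 11·t ≡ 5 − 7 = -2 (mod 19).
    Reduce coefficients mod 19: 11·t ≡ 17 (mod 19).
    The inverse of 11 mod 19 is 7 (since 11·7 = 77 = 4·19 + 1), so t ≡ 7·17 = 119 ≡ 5 (mod 19).
    Then x = 7 + 11·5 = 62, valid modulo lcm(11, 19) = 209: x ≡ 62 (mod 209).
  Combine with x ≡ 1 (mod 8); new modulus lcm = 1672.
    Write x = 62 + 209·t and substitute into x ≡ 1 (mod 8): 209·t ≡ 1 − 62 = -61 (mod 8).
    Reduce coefficients mod 8: 1·t ≡ 3 (mod 8).
    So t ≡ 3 (mod 8).
    Then x = 62 + 209·3 = 689, valid modulo lcm(209, 8) = 1672: x ≡ 689 (mod 1672).
  Combine with x ≡ 3 (mod 7); new modulus lcm = 11704.
    Write x = 689 + 1672·t and substitute into x ≡ 3 (mod 7): 1672·t ≡ 3 − 689 = -686 (mod 7).
    Reduce coefficients mod 7: 6·t ≡ 0 (mod 7).
    The inverse of 6 mod 7 is 6 (since 6·6 = 36 = 5·7 + 1), so t ≡ 6·0 = 0 ≡ 0 (mod 7).
    Then x = 689 + 1672·0 = 689, valid modulo lcm(1672, 7) = 11704: x ≡ 689 (mod 11704).
Verify against each original: 689 mod 11 = 7, 689 mod 19 = 5, 689 mod 8 = 1, 689 mod 7 = 3.

x ≡ 689 (mod 11704).


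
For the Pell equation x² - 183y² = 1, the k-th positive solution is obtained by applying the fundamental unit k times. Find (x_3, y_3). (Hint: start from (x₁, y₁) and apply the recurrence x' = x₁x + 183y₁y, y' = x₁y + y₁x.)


Step 1: Find the fundamental solution (x₁, y₁) of x² - 183y² = 1.
  Expand √183 as a continued fraction. a₀ = ⌊√183⌋ = 13; iterate m_{k+1} = d_k·a_k − m_k, d_{k+1} = (183 − m_{k+1}²)/d_k, a_{k+1} = ⌊(a₀ + m_{k+1})/d_{k+1}⌋ (starting m₀ = 0, d₀ = 1), with convergents p_k = a_k·p_{k-1} + p_{k-2}, q_k = a_k·q_{k-1} + q_{k-2} (p₋₁ = 1, q₋₁ = 0):
  k = 0: a₀ = 13; p₀/q₀ = 13/1; p₀² − 183·q₀² = 169 − 183 = -14.
  k = 1: m = 13, d = 14, a = ⌊(13 + 13)/14⌋ = 1; p/q = (1·13 + 1)/(1·1 + 0) = 14/1; p² − 183·q² = 196 − 183 = 13.
  k = 2: m = 1, d = 13, a = ⌊(13 + 1)/13⌋ = 1; p/q = (1·14 + 13)/(1·1 + 1) = 27/2; p² − 183·q² = 729 − 732 = -3.
  k = 3: m = 12, d = 3, a = ⌊(13 + 12)/3⌋ = 8; p/q = (8·27 + 14)/(8·2 + 1) = 230/17; p² − 183·q² = 52900 − 52887 = 13.
  k = 4: m = 12, d = 13, a = ⌊(13 + 12)/13⌋ = 1; p/q = (1·230 + 27)/(1·17 + 2) = 257/19; p² − 183·q² = 66049 − 66063 = -14.
  k = 5: m = 1, d = 14, a = ⌊(13 + 1)/14⌋ = 1; p/q = (1·257 + 230)/(1·19 + 17) = 487/36; p² − 183·q² = 237169 − 237168 = 1.
  The first convergent with p² − 183·q² = 1 gives the fundamental solution (x₁, y₁) = (487, 36).
Step 2: Apply the recurrence (x_{n+1}, y_{n+1}) = (x₁x_n + 183y₁y_n, x₁y_n + y₁x_n) repeatedly.
  From (x_1, y_1) = (487, 36): x_2 = 487·487 + 183·36·36 = 474337; y_2 = 487·36 + 36·487 = 35064.
  From (x_2, y_2) = (474337, 35064): x_3 = 487·474337 + 183·36·35064 = 462003751; y_3 = 487·35064 + 36·474337 = 34152300.
Step 3: Verify x_3² - 183·y_3² = 213447465938070001 - 213447465938070000 = 1 (should be 1). ✓

(x_1, y_1) = (487, 36); (x_3, y_3) = (462003751, 34152300).


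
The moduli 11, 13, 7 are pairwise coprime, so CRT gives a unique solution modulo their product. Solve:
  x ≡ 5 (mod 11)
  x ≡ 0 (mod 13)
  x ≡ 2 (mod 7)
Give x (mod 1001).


Moduli 11, 13, 7 are pairwise coprime; by CRT there is a unique solution modulo M = 11 · 13 · 7 = 1001.
Solve pairwise, accumulating the modulus:
  Start with x ≡ 5 (mod 11).
  Combine with x ≡ 0 (mod 13): since gcd(11, 13) = 1, we get a unique residue mod 143.
    Write x = 5 + 11·t and substitute into x ≡ 0 (mod 13): 11·t ≡ 0 − 5 = -5 (mod 13).
    Reduce coefficients mod 13: 11·t ≡ 8 (mod 13).
    The inverse of 11 mod 13 is 6 (since 11·6 = 66 = 5·13 + 1), so t ≡ 6·8 = 48 ≡ 9 (mod 13).
    Then x = 5 + 11·9 = 104, valid modulo lcm(11, 13) = 143: x ≡ 104 (mod 143).
  Combine with x ≡ 2 (mod 7): since gcd(143, 7) = 1, we get a unique residue mod 1001.
    Write x = 104 + 143·t and substitute into x ≡ 2 (mod 7): 143·t ≡ 2 − 104 = -102 (mod 7).
    Reduce coefficients mod 7: 3·t ≡ 3 (mod 7).
    The inverse of 3 mod 7 is 5 (since 3·5 = 15 = 2·7 + 1), so t ≡ 5·3 = 15 ≡ 1 (mod 7).
    Then x = 104 + 143·1 = 247, valid modulo lcm(143, 7) = 1001: x ≡ 247 (mod 1001).
Verify: 247 mod 11 = 5 ✓, 247 mod 13 = 0 ✓, 247 mod 7 = 2 ✓.

x ≡ 247 (mod 1001).


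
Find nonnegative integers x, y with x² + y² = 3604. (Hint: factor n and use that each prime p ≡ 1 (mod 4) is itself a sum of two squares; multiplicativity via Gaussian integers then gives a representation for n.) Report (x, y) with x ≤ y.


Step 1: Factor n = 3604 = 2^2 · 17 · 53.
Step 2: Check the mod-4 condition on each prime factor: 2 = 2 (special); 17 ≡ 1 (mod 4), exponent 1; 53 ≡ 1 (mod 4), exponent 1.
All primes ≡ 3 (mod 4) appear to even exponent (or don't appear), so by the two-squares theorem n IS expressible as a sum of two squares.
Step 3: Build a representation. Group n = k² · m with k = 2 and m = 17 · 53 = 901 (a product of primes ≡ 1 (mod 4)); a representation of m scales to one of n via (k·x)² + (k·y)² = k²(x² + y²). Each prime p ≡ 1 (mod 4) is itself a sum of two squares; find a² by testing p − a² for a perfect square:
  17: 17 − 1² = 16 = 4² ⇒ 17 = 1² + 4².
  53: 53 − 1² = 52, 53 − 2² = 49 = 7² ⇒ 53 = 2² + 7².
  Combine using the Brahmagupta–Fibonacci identity (a² + b²)(c² + d²) = (ac − bd)² + (ad + bc)² = (ac + bd)² + (ad − bc)²:
  17 · 53 = 901: from (1² + 4²)(2² + 7²), take (1·2 − 4·7, 1·7 + 4·2) = (2 − 28, 7 + 8) = (-26, 15); dropping signs (only squares matter) gives (26, 15); check 26² + 15² = 676 + 225 = 901 ✓.
  Scale by k = 2: (2·26, 2·15) = (52, 30).
Step 4: Order so x ≤ y and verify: 30² + 52² = 900 + 2704 = 3604 = n. ✓

n = 3604 = 30² + 52² (one valid representation with x ≤ y).


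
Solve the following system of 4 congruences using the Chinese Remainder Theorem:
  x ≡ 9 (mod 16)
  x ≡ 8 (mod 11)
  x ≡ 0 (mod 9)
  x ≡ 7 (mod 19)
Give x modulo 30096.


Product of moduli M = 16 · 11 · 9 · 19 = 30096.
Merge one congruence at a time:
  Start: x ≡ 9 (mod 16).
  Combine with x ≡ 8 (mod 11); new modulus lcm = 176.
    Write x = 9 + 16·t and substitute into x ≡ 8 (mod 11): 16·t ≡ 8 − 9 = -1 (mod 11).
    Reduce coefficients mod 11: 5·t ≡ 10 (mod 11).
    The inverse of 5 mod 11 is 9 (since 5·9 = 45 = 4·11 + 1), so t ≡ 9·10 = 90 ≡ 2 (mod 11).
    Then x = 9 + 16·2 = 41, valid modulo lcm(16, 11) = 176: x ≡ 41 (mod 176).
  Combine with x ≡ 0 (mod 9); new modulus lcm = 1584.
    Write x = 41 + 176·t and substitute into x ≡ 0 (mod 9): 176·t ≡ 0 − 41 = -41 (mod 9).
    Reduce coefficients mod 9: 5·t ≡ 4 (mod 9).
    The inverse of 5 mod 9 is 2 (since 5·2 = 10 = 1·9 + 1), so t ≡ 2·4 = 8 ≡ 8 (mod 9).
    Then x = 41 + 176·8 = 1449, valid modulo lcm(176, 9) = 1584: x ≡ 1449 (mod 1584).
  Combine with x ≡ 7 (mod 19); new modulus lcm = 30096.
    Write x = 1449 + 1584·t and substitute into x ≡ 7 (mod 19): 1584·t ≡ 7 − 1449 = -1442 (mod 19).
    Reduce coefficients mod 19: 7·t ≡ 2 (mod 19).
    The inverse of 7 mod 19 is 11 (since 7·11 = 77 = 4·19 + 1), so t ≡ 11·2 = 22 ≡ 3 (mod 19).
    Then x = 1449 + 1584·3 = 6201, valid modulo lcm(1584, 19) = 30096: x ≡ 6201 (mod 30096).
Verify against each original: 6201 mod 16 = 9, 6201 mod 11 = 8, 6201 mod 9 = 0, 6201 mod 19 = 7.

x ≡ 6201 (mod 30096).


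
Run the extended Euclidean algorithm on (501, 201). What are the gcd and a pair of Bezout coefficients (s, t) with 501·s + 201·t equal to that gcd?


Euclidean algorithm on (501, 201) — divide until remainder is 0:
  501 = 2 · 201 + 99
  201 = 2 · 99 + 3
  99 = 33 · 3 + 0
gcd(501, 201) = 3.
Track Bezout coefficients alongside the remainders: start with r₀ = 501 = a·1 + b·0 (s = 1, t = 0) and r₁ = 201 = a·0 + b·1 (s = 0, t = 1); each new remainder r_{k+1} = r_{k-1} − q_k·r_k inherits s_{k+1} = s_{k-1} − q_k·s_k, t_{k+1} = t_{k-1} − q_k·t_k, so r_k = a·s_k + b·t_k at every step:
  q = 2: r = 99, s = 1 − 2·0 = 1, t = 0 − 2·1 = -2  (check: 501·1 + 201·(-2) = 99)
  q = 2: r = 3, s = 0 − 2·1 = -2, t = 1 − 2·(-2) = 5  (check: 501·(-2) + 201·5 = 3)
The row with r = 3 (the gcd) gives the Bezout coefficients s = -2, t = 5.
Result: 501 · (-2) + 201 · (5) = 3.

gcd(501, 201) = 3; s = -2, t = 5 (check: 501·(-2) + 201·5 = 3).


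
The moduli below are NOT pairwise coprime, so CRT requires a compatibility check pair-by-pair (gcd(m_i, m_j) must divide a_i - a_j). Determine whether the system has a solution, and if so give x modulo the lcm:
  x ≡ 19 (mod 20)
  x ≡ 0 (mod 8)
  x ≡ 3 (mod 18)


Moduli 20, 8, 18 are not pairwise coprime, so CRT works modulo lcm(m_i) when all pairwise compatibility conditions hold.
Pairwise compatibility: gcd(m_i, m_j) must divide a_i - a_j for every pair.
Merge one congruence at a time:
  Start: x ≡ 19 (mod 20).
  Combine with x ≡ 0 (mod 8): gcd(20, 8) = 4, and 0 - 19 = -19 is NOT divisible by 4.
    ⇒ system is inconsistent (no integer solution).

No solution (the system is inconsistent).


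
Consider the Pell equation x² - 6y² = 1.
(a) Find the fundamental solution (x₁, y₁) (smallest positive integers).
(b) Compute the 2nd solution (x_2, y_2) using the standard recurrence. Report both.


Step 1: Find the fundamental solution (x₁, y₁) of x² - 6y² = 1.
  Expand √6 as a continued fraction. a₀ = ⌊√6⌋ = 2; iterate m_{k+1} = d_k·a_k − m_k, d_{k+1} = (6 − m_{k+1}²)/d_k, a_{k+1} = ⌊(a₀ + m_{k+1})/d_{k+1}⌋ (starting m₀ = 0, d₀ = 1), with convergents p_k = a_k·p_{k-1} + p_{k-2}, q_k = a_k·q_{k-1} + q_{k-2} (p₋₁ = 1, q₋₁ = 0):
  k = 0: a₀ = 2; p₀/q₀ = 2/1; p₀² − 6·q₀² = 4 − 6 = -2.
  k = 1: m = 2, d = 2, a = ⌊(2 + 2)/2⌋ = 2; p/q = (2·2 + 1)/(2·1 + 0) = 5/2; p² − 6·q² = 25 − 24 = 1.
  The first convergent with p² − 6·q² = 1 gives the fundamental solution (x₁, y₁) = (5, 2).
Step 2: Apply the recurrence (x_{n+1}, y_{n+1}) = (x₁x_n + 6y₁y_n, x₁y_n + y₁x_n) repeatedly.
  From (x_1, y_1) = (5, 2): x_2 = 5·5 + 6·2·2 = 49; y_2 = 5·2 + 2·5 = 20.
Step 3: Verify x_2² - 6·y_2² = 2401 - 2400 = 1 (should be 1). ✓

(x_1, y_1) = (5, 2); (x_2, y_2) = (49, 20).


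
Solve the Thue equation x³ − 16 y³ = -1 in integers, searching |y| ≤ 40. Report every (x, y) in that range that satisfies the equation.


The equation is x³ - 16y³ = -1. For fixed y, x³ = 16·y³ − 1, so a solution requires the RHS to be a perfect cube.
Strategy: iterate y from -40 to 40, compute RHS = 16·y³ − 1, and check whether it is a (positive or negative) perfect cube.
Check small values of y:
  y = 0: RHS = -1 = (-1)³ ⇒ x = -1 works.
  y = 1: RHS = 15 is not a perfect cube.
  y = -1: RHS = -17 is not a perfect cube.
  y = 2: RHS = 127 is not a perfect cube.
  y = -2: RHS = -129 is not a perfect cube.
  y = 3: RHS = 431 is not a perfect cube.
  y = -3: RHS = -433 is not a perfect cube.
Continuing the search up to |y| = 40 finds no further solutions beyond those listed.
Collected solutions: (-1, 0).

Solutions (with |y| ≤ 40): (-1, 0).


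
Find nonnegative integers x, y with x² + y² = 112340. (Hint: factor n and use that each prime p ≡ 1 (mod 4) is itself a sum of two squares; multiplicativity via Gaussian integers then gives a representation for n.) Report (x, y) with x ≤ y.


Step 1: Factor n = 112340 = 2^2 · 5 · 41 · 137.
Step 2: Check the mod-4 condition on each prime factor: 2 = 2 (special); 5 ≡ 1 (mod 4), exponent 1; 41 ≡ 1 (mod 4), exponent 1; 137 ≡ 1 (mod 4), exponent 1.
All primes ≡ 3 (mod 4) appear to even exponent (or don't appear), so by the two-squares theorem n IS expressible as a sum of two squares.
Step 3: Build a representation. Group n = k² · m with k = 2 and m = 5 · 41 · 137 = 28085 (a product of primes ≡ 1 (mod 4)); a representation of m scales to one of n via (k·x)² + (k·y)² = k²(x² + y²). Each prime p ≡ 1 (mod 4) is itself a sum of two squares; find a² by testing p − a² for a perfect square:
  5: 5 − 1² = 4 = 2² ⇒ 5 = 1² + 2².
  41: 41 − 1² = 40, 41 − 2² = 37, 41 − 3² = 32, 41 − 4² = 25 = 5² ⇒ 41 = 4² + 5².
  137: 137 − 1² = 136, 137 − 2² = 133, 137 − 3² = 128, 137 − 4² = 121 = 11² ⇒ 137 = 4² + 11².
  Combine using the Brahmagupta–Fibonacci identity (a² + b²)(c² + d²) = (ac − bd)² + (ad + bc)² = (ac + bd)² + (ad − bc)²:
  5 · 41 = 205: from (1² + 2²)(4² + 5²), take (1·4 − 2·5, 1·5 + 2·4) = (4 − 10, 5 + 8) = (-6, 13); dropping signs (only squares matter) gives (6, 13); check 6² + 13² = 36 + 169 = 205 ✓.
  205 · 137 = 28085: from (6² + 13²)(4² + 11²), take (6·4 − 13·11, 6·11 + 13·4) = (24 − 143, 66 + 52) = (-119, 118); dropping signs (only squares matter) gives (119, 118); check 119² + 118² = 14161 + 13924 = 28085 ✓.
  Scale by k = 2: (2·119, 2·118) = (238, 236).
Step 4: Order so x ≤ y and verify: 236² + 238² = 55696 + 56644 = 112340 = n. ✓

n = 112340 = 236² + 238² (one valid representation with x ≤ y).


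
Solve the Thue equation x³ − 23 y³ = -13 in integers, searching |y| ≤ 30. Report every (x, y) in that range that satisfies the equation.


The equation is x³ - 23y³ = -13. For fixed y, x³ = 23·y³ − 13, so a solution requires the RHS to be a perfect cube.
Strategy: iterate y from -30 to 30, compute RHS = 23·y³ − 13, and check whether it is a (positive or negative) perfect cube.
Check small values of y:
  y = 0: RHS = -13 is not a perfect cube.
  y = 1: RHS = 10 is not a perfect cube.
  y = -1: RHS = -36 is not a perfect cube.
  y = 2: RHS = 171 is not a perfect cube.
  y = -2: RHS = -197 is not a perfect cube.
  y = 3: RHS = 608 is not a perfect cube.
  y = -3: RHS = -634 is not a perfect cube.
Continuing the search up to |y| = 30 finds no solutions either.
No (x, y) in the scanned range satisfies the equation.

No integer solutions with |y| ≤ 30.


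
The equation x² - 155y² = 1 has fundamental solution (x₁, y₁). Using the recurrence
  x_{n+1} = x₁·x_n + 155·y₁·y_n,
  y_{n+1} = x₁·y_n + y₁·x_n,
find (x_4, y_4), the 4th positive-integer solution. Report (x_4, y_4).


Step 1: Find the fundamental solution (x₁, y₁) of x² - 155y² = 1.
  Expand √155 as a continued fraction. a₀ = ⌊√155⌋ = 12; iterate m_{k+1} = d_k·a_k − m_k, d_{k+1} = (155 − m_{k+1}²)/d_k, a_{k+1} = ⌊(a₀ + m_{k+1})/d_{k+1}⌋ (starting m₀ = 0, d₀ = 1), with convergents p_k = a_k·p_{k-1} + p_{k-2}, q_k = a_k·q_{k-1} + q_{k-2} (p₋₁ = 1, q₋₁ = 0):
  k = 0: a₀ = 12; p₀/q₀ = 12/1; p₀² − 155·q₀² = 144 − 155 = -11.
  k = 1: m = 12, d = 11, a = ⌊(12 + 12)/11⌋ = 2; p/q = (2·12 + 1)/(2·1 + 0) = 25/2; p² − 155·q² = 625 − 620 = 5.
  k = 2: m = 10, d = 5, a = ⌊(12 + 10)/5⌋ = 4; p/q = (4·25 + 12)/(4·2 + 1) = 112/9; p² − 155·q² = 12544 − 12555 = -11.
  k = 3: m = 10, d = 11, a = ⌊(12 + 10)/11⌋ = 2; p/q = (2·112 + 25)/(2·9 + 2) = 249/20; p² − 155·q² = 62001 − 62000 = 1.
  The first convergent with p² − 155·q² = 1 gives the fundamental solution (x₁, y₁) = (249, 20).
Step 2: Apply the recurrence (x_{n+1}, y_{n+1}) = (x₁x_n + 155y₁y_n, x₁y_n + y₁x_n) repeatedly.
  From (x_1, y_1) = (249, 20): x_2 = 249·249 + 155·20·20 = 124001; y_2 = 249·20 + 20·249 = 9960.
  From (x_2, y_2) = (124001, 9960): x_3 = 249·124001 + 155·20·9960 = 61752249; y_3 = 249·9960 + 20·124001 = 4960060.
  From (x_3, y_3) = (61752249, 4960060): x_4 = 249·61752249 + 155·20·4960060 = 30752496001; y_4 = 249·4960060 + 20·61752249 = 2470099920.
Step 3: Verify x_4² - 155·y_4² = 945716010291520992001 - 945716010291520992000 = 1 (should be 1). ✓

(x_1, y_1) = (249, 20); (x_4, y_4) = (30752496001, 2470099920).


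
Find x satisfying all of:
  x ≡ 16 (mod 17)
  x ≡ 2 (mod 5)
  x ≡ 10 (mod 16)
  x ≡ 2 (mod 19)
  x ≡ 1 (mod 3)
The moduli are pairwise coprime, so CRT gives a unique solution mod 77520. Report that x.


Product of moduli M = 17 · 5 · 16 · 19 · 3 = 77520.
Merge one congruence at a time:
  Start: x ≡ 16 (mod 17).
  Combine with x ≡ 2 (mod 5); new modulus lcm = 85.
    Write x = 16 + 17·t and substitute into x ≡ 2 (mod 5): 17·t ≡ 2 − 16 = -14 (mod 5).
    Reduce coefficients mod 5: 2·t ≡ 1 (mod 5).
    The inverse of 2 mod 5 is 3 (since 2·3 = 6 = 1·5 + 1), so t ≡ 3·1 = 3 ≡ 3 (mod 5).
    Then x = 16 + 17·3 = 67, valid modulo lcm(17, 5) = 85: x ≡ 67 (mod 85).
  Combine with x ≡ 10 (mod 16); new modulus lcm = 1360.
    Write x = 67 + 85·t and substitute into x ≡ 10 (mod 16): 85·t ≡ 10 − 67 = -57 (mod 16).
    Reduce coefficients mod 16: 5·t ≡ 7 (mod 16).
    The inverse of 5 mod 16 is 13 (since 5·13 = 65 = 4·16 + 1), so t ≡ 13·7 = 91 ≡ 11 (mod 16).
    Then x = 67 + 85·11 = 1002, valid modulo lcm(85, 16) = 1360: x ≡ 1002 (mod 1360).
  Combine with x ≡ 2 (mod 19); new modulus lcm = 25840.
    Write x = 1002 + 1360·t and substitute into x ≡ 2 (mod 19): 1360·t ≡ 2 − 1002 = -1000 (mod 19).
    Reduce coefficients mod 19: 11·t ≡ 7 (mod 19).
    The inverse of 11 mod 19 is 7 (since 11·7 = 77 = 4·19 + 1), so t ≡ 7·7 = 49 ≡ 11 (mod 19).
    Then x = 1002 + 1360·11 = 15962, valid modulo lcm(1360, 19) = 25840: x ≡ 15962 (mod 25840).
  Combine with x ≡ 1 (mod 3); new modulus lcm = 77520.
    Write x = 15962 + 25840·t and substitute into x ≡ 1 (mod 3): 25840·t ≡ 1 − 15962 = -15961 (mod 3).
    Reduce coefficients mod 3: 1·t ≡ 2 (mod 3).
    So t ≡ 2 (mod 3).
    Then x = 15962 + 25840·2 = 67642, valid modulo lcm(25840, 3) = 77520: x ≡ 67642 (mod 77520).
Verify against each original: 67642 mod 17 = 16, 67642 mod 5 = 2, 67642 mod 16 = 10, 67642 mod 19 = 2, 67642 mod 3 = 1.

x ≡ 67642 (mod 77520).


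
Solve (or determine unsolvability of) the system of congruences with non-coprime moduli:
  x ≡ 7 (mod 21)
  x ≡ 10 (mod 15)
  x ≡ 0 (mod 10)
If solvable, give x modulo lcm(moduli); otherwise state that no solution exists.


Moduli 21, 15, 10 are not pairwise coprime, so CRT works modulo lcm(m_i) when all pairwise compatibility conditions hold.
Pairwise compatibility: gcd(m_i, m_j) must divide a_i - a_j for every pair.
Merge one congruence at a time:
  Start: x ≡ 7 (mod 21).
  Combine with x ≡ 10 (mod 15): gcd(21, 15) = 3; 10 - 7 = 3, which IS divisible by 3, so compatible.
    Write x = 7 + 21·t and substitute into x ≡ 10 (mod 15): 21·t ≡ 10 − 7 = 3 (mod 15).
    Divide the congruence (and modulus) by g = 3: 7·t ≡ 1 (mod 5).
    Reduce coefficients mod 5: 2·t ≡ 1 (mod 5).
    The inverse of 2 mod 5 is 3 (since 2·3 = 6 = 1·5 + 1), so t ≡ 3·1 = 3 ≡ 3 (mod 5).
    Then x = 7 + 21·3 = 70, valid modulo lcm(21, 15) = 105: x ≡ 70 (mod 105).
  Combine with x ≡ 0 (mod 10): gcd(105, 10) = 5; 0 - 70 = -70, which IS divisible by 5, so compatible.
    Write x = 70 + 105·t and substitute into x ≡ 0 (mod 10): 105·t ≡ 0 − 70 = -70 (mod 10).
    Divide the congruence (and modulus) by g = 5: 21·t ≡ -14 (mod 2).
    Reduce coefficients mod 2: 1·t ≡ 0 (mod 2).
    So t ≡ 0 (mod 2).
    Then x = 70 + 105·0 = 70, valid modulo lcm(105, 10) = 210: x ≡ 70 (mod 210).
Verify: 70 mod 21 = 7, 70 mod 15 = 10, 70 mod 10 = 0.

x ≡ 70 (mod 210).


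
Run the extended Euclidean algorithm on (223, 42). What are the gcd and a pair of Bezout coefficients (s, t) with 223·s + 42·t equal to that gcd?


Euclidean algorithm on (223, 42) — divide until remainder is 0:
  223 = 5 · 42 + 13
  42 = 3 · 13 + 3
  13 = 4 · 3 + 1
  3 = 3 · 1 + 0
gcd(223, 42) = 1.
Track Bezout coefficients alongside the remainders: start with r₀ = 223 = a·1 + b·0 (s = 1, t = 0) and r₁ = 42 = a·0 + b·1 (s = 0, t = 1); each new remainder r_{k+1} = r_{k-1} − q_k·r_k inherits s_{k+1} = s_{k-1} − q_k·s_k, t_{k+1} = t_{k-1} − q_k·t_k, so r_k = a·s_k + b·t_k at every step:
  q = 5: r = 13, s = 1 − 5·0 = 1, t = 0 − 5·1 = -5  (check: 223·1 + 42·(-5) = 13)
  q = 3: r = 3, s = 0 − 3·1 = -3, t = 1 − 3·(-5) = 16  (check: 223·(-3) + 42·16 = 3)
  q = 4: r = 1, s = 1 − 4·(-3) = 13, t = -5 − 4·16 = -69  (check: 223·13 + 42·(-69) = 1)
The row with r = 1 (the gcd) gives the Bezout coefficients s = 13, t = -69.
Result: 223 · (13) + 42 · (-69) = 1.

gcd(223, 42) = 1; s = 13, t = -69 (check: 223·13 + 42·(-69) = 1).


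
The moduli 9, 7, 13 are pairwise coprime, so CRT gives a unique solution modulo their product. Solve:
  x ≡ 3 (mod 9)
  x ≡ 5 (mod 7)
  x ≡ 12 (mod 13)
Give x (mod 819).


Moduli 9, 7, 13 are pairwise coprime; by CRT there is a unique solution modulo M = 9 · 7 · 13 = 819.
Solve pairwise, accumulating the modulus:
  Start with x ≡ 3 (mod 9).
  Combine with x ≡ 5 (mod 7): since gcd(9, 7) = 1, we get a unique residue mod 63.
    Write x = 3 + 9·t and substitute into x ≡ 5 (mod 7): 9·t ≡ 5 − 3 = 2 (mod 7).
    Reduce coefficients mod 7: 2·t ≡ 2 (mod 7).
    The inverse of 2 mod 7 is 4 (since 2·4 = 8 = 1·7 + 1), so t ≡ 4·2 = 8 ≡ 1 (mod 7).
    Then x = 3 + 9·1 = 12, valid modulo lcm(9, 7) = 63: x ≡ 12 (mod 63).
  Combine with x ≡ 12 (mod 13): since gcd(63, 13) = 1, we get a unique residue mod 819.
    Write x = 12 + 63·t and substitute into x ≡ 12 (mod 13): 63·t ≡ 12 − 12 = 0 (mod 13).
    Reduce coefficients mod 13: 11·t ≡ 0 (mod 13).
    The inverse of 11 mod 13 is 6 (since 11·6 = 66 = 5·13 + 1), so t ≡ 6·0 = 0 ≡ 0 (mod 13).
    Then x = 12 + 63·0 = 12, valid modulo lcm(63, 13) = 819: x ≡ 12 (mod 819).
Verify: 12 mod 9 = 3 ✓, 12 mod 7 = 5 ✓, 12 mod 13 = 12 ✓.

x ≡ 12 (mod 819).


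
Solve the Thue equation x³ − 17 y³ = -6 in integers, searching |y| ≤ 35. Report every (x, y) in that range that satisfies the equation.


The equation is x³ - 17y³ = -6. For fixed y, x³ = 17·y³ − 6, so a solution requires the RHS to be a perfect cube.
Strategy: iterate y from -35 to 35, compute RHS = 17·y³ − 6, and check whether it is a (positive or negative) perfect cube.
Check small values of y:
  y = 0: RHS = -6 is not a perfect cube.
  y = 1: RHS = 11 is not a perfect cube.
  y = -1: RHS = -23 is not a perfect cube.
  y = 2: RHS = 130 is not a perfect cube.
  y = -2: RHS = -142 is not a perfect cube.
  y = 3: RHS = 453 is not a perfect cube.
  y = -3: RHS = -465 is not a perfect cube.
Continuing the search up to |y| = 35 finds no solutions either.
No (x, y) in the scanned range satisfies the equation.

No integer solutions with |y| ≤ 35.


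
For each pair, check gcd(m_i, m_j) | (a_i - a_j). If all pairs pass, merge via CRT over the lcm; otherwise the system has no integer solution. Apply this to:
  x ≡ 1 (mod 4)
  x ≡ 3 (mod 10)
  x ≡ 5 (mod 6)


Moduli 4, 10, 6 are not pairwise coprime, so CRT works modulo lcm(m_i) when all pairwise compatibility conditions hold.
Pairwise compatibility: gcd(m_i, m_j) must divide a_i - a_j for every pair.
Merge one congruence at a time:
  Start: x ≡ 1 (mod 4).
  Combine with x ≡ 3 (mod 10): gcd(4, 10) = 2; 3 - 1 = 2, which IS divisible by 2, so compatible.
    Write x = 1 + 4·t and substitute into x ≡ 3 (mod 10): 4·t ≡ 3 − 1 = 2 (mod 10).
    Divide the congruence (and modulus) by g = 2: 2·t ≡ 1 (mod 5).
    The inverse of 2 mod 5 is 3 (since 2·3 = 6 = 1·5 + 1), so t ≡ 3·1 = 3 ≡ 3 (mod 5).
    Then x = 1 + 4·3 = 13, valid modulo lcm(4, 10) = 20: x ≡ 13 (mod 20).
  Combine with x ≡ 5 (mod 6): gcd(20, 6) = 2; 5 - 13 = -8, which IS divisible by 2, so compatible.
    Write x = 13 + 20·t and substitute into x ≡ 5 (mod 6): 20·t ≡ 5 − 13 = -8 (mod 6).
    Divide the congruence (and modulus) by g = 2: 10·t ≡ -4 (mod 3).
    Reduce coefficients mod 3: 1·t ≡ 2 (mod 3).
    So t ≡ 2 (mod 3).
    Then x = 13 + 20·2 = 53, valid modulo lcm(20, 6) = 60: x ≡ 53 (mod 60).
Verify: 53 mod 4 = 1, 53 mod 10 = 3, 53 mod 6 = 5.

x ≡ 53 (mod 60).


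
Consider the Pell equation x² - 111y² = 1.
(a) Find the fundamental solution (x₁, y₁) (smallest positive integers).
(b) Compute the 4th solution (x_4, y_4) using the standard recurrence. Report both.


Step 1: Find the fundamental solution (x₁, y₁) of x² - 111y² = 1.
  Expand √111 as a continued fraction. a₀ = ⌊√111⌋ = 10; iterate m_{k+1} = d_k·a_k − m_k, d_{k+1} = (111 − m_{k+1}²)/d_k, a_{k+1} = ⌊(a₀ + m_{k+1})/d_{k+1}⌋ (starting m₀ = 0, d₀ = 1), with convergents p_k = a_k·p_{k-1} + p_{k-2}, q_k = a_k·q_{k-1} + q_{k-2} (p₋₁ = 1, q₋₁ = 0):
  k = 0: a₀ = 10; p₀/q₀ = 10/1; p₀² − 111·q₀² = 100 − 111 = -11.
  k = 1: m = 10, d = 11, a = ⌊(10 + 10)/11⌋ = 1; p/q = (1·10 + 1)/(1·1 + 0) = 11/1; p² − 111·q² = 121 − 111 = 10.
  k = 2: m = 1, d = 10, a = ⌊(10 + 1)/10⌋ = 1; p/q = (1·11 + 10)/(1·1 + 1) = 21/2; p² − 111·q² = 441 − 444 = -3.
  k = 3: m = 9, d = 3, a = ⌊(10 + 9)/3⌋ = 6; p/q = (6·21 + 11)/(6·2 + 1) = 137/13; p² − 111·q² = 18769 − 18759 = 10.
  k = 4: m = 9, d = 10, a = ⌊(10 + 9)/10⌋ = 1; p/q = (1·137 + 21)/(1·13 + 2) = 158/15; p² − 111·q² = 24964 − 24975 = -11.
  k = 5: m = 1, d = 11, a = ⌊(10 + 1)/11⌋ = 1; p/q = (1·158 + 137)/(1·15 + 13) = 295/28; p² − 111·q² = 87025 − 87024 = 1.
  The first convergent with p² − 111·q² = 1 gives the fundamental solution (x₁, y₁) = (295, 28).
Step 2: Apply the recurrence (x_{n+1}, y_{n+1}) = (x₁x_n + 111y₁y_n, x₁y_n + y₁x_n) repeatedly.
  From (x_1, y_1) = (295, 28): x_2 = 295·295 + 111·28·28 = 174049; y_2 = 295·28 + 28·295 = 16520.
  From (x_2, y_2) = (174049, 16520): x_3 = 295·174049 + 111·28·16520 = 102688615; y_3 = 295·16520 + 28·174049 = 9746772.
  From (x_3, y_3) = (102688615, 9746772): x_4 = 295·102688615 + 111·28·9746772 = 60586108801; y_4 = 295·9746772 + 28·102688615 = 5750578960.
Step 3: Verify x_4² - 111·y_4² = 3670676579646609657601 - 3670676579646609657600 = 1 (should be 1). ✓

(x_1, y_1) = (295, 28); (x_4, y_4) = (60586108801, 5750578960).


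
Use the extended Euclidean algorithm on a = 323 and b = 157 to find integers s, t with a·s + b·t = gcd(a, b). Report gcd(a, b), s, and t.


Euclidean algorithm on (323, 157) — divide until remainder is 0:
  323 = 2 · 157 + 9
  157 = 17 · 9 + 4
  9 = 2 · 4 + 1
  4 = 4 · 1 + 0
gcd(323, 157) = 1.
Track Bezout coefficients alongside the remainders: start with r₀ = 323 = a·1 + b·0 (s = 1, t = 0) and r₁ = 157 = a·0 + b·1 (s = 0, t = 1); each new remainder r_{k+1} = r_{k-1} − q_k·r_k inherits s_{k+1} = s_{k-1} − q_k·s_k, t_{k+1} = t_{k-1} − q_k·t_k, so r_k = a·s_k + b·t_k at every step:
  q = 2: r = 9, s = 1 − 2·0 = 1, t = 0 − 2·1 = -2  (check: 323·1 + 157·(-2) = 9)
  q = 17: r = 4, s = 0 − 17·1 = -17, t = 1 − 17·(-2) = 35  (check: 323·(-17) + 157·35 = 4)
  q = 2: r = 1, s = 1 − 2·(-17) = 35, t = -2 − 2·35 = -72  (check: 323·35 + 157·(-72) = 1)
The row with r = 1 (the gcd) gives the Bezout coefficients s = 35, t = -72.
Result: 323 · (35) + 157 · (-72) = 1.

gcd(323, 157) = 1; s = 35, t = -72 (check: 323·35 + 157·(-72) = 1).


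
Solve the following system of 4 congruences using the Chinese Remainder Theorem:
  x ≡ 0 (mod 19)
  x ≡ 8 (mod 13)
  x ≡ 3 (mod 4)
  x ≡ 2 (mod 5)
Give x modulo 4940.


Product of moduli M = 19 · 13 · 4 · 5 = 4940.
Merge one congruence at a time:
  Start: x ≡ 0 (mod 19).
  Combine with x ≡ 8 (mod 13); new modulus lcm = 247.
    Write x = 0 + 19·t and substitute into x ≡ 8 (mod 13): 19·t ≡ 8 − 0 = 8 (mod 13).
    Reduce coefficients mod 13: 6·t ≡ 8 (mod 13).
    The inverse of 6 mod 13 is 11 (since 6·11 = 66 = 5·13 + 1), so t ≡ 11·8 = 88 ≡ 10 (mod 13).
    Then x = 0 + 19·10 = 190, valid modulo lcm(19, 13) = 247: x ≡ 190 (mod 247).
  Combine with x ≡ 3 (mod 4); new modulus lcm = 988.
    Write x = 190 + 247·t and substitute into x ≡ 3 (mod 4): 247·t ≡ 3 − 190 = -187 (mod 4).
    Reduce coefficients mod 4: 3·t ≡ 1 (mod 4).
    The inverse of 3 mod 4 is 3 (since 3·3 = 9 = 2·4 + 1), so t ≡ 3·1 = 3 ≡ 3 (mod 4).
    Then x = 190 + 247·3 = 931, valid modulo lcm(247, 4) = 988: x ≡ 931 (mod 988).
  Combine with x ≡ 2 (mod 5); new modulus lcm = 4940.
    Write x = 931 + 988·t and substitute into x ≡ 2 (mod 5): 988·t ≡ 2 − 931 = -929 (mod 5).
    Reduce coefficients mod 5: 3·t ≡ 1 (mod 5).
    The inverse of 3 mod 5 is 2 (since 3·2 = 6 = 1·5 + 1), so t ≡ 2·1 = 2 ≡ 2 (mod 5).
    Then x = 931 + 988·2 = 2907, valid modulo lcm(988, 5) = 4940: x ≡ 2907 (mod 4940).
Verify against each original: 2907 mod 19 = 0, 2907 mod 13 = 8, 2907 mod 4 = 3, 2907 mod 5 = 2.

x ≡ 2907 (mod 4940).


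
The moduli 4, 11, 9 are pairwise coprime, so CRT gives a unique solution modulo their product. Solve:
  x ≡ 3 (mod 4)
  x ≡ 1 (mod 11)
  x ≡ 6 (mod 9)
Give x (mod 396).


Moduli 4, 11, 9 are pairwise coprime; by CRT there is a unique solution modulo M = 4 · 11 · 9 = 396.
Solve pairwise, accumulating the modulus:
  Start with x ≡ 3 (mod 4).
  Combine with x ≡ 1 (mod 11): since gcd(4, 11) = 1, we get a unique residue mod 44.
    Write x = 3 + 4·t and substitute into x ≡ 1 (mod 11): 4·t ≡ 1 − 3 = -2 (mod 11).
    Reduce coefficients mod 11: 4·t ≡ 9 (mod 11).
    The inverse of 4 mod 11 is 3 (since 4·3 = 12 = 1·11 + 1), so t ≡ 3·9 = 27 ≡ 5 (mod 11).
    Then x = 3 + 4·5 = 23, valid modulo lcm(4, 11) = 44: x ≡ 23 (mod 44).
  Combine with x ≡ 6 (mod 9): since gcd(44, 9) = 1, we get a unique residue mod 396.
    Write x = 23 + 44·t and substitute into x ≡ 6 (mod 9): 44·t ≡ 6 − 23 = -17 (mod 9).
    Reduce coefficients mod 9: 8·t ≡ 1 (mod 9).
    The inverse of 8 mod 9 is 8 (since 8·8 = 64 = 7·9 + 1), so t ≡ 8·1 = 8 ≡ 8 (mod 9).
    Then x = 23 + 44·8 = 375, valid modulo lcm(44, 9) = 396: x ≡ 375 (mod 396).
Verify: 375 mod 4 = 3 ✓, 375 mod 11 = 1 ✓, 375 mod 9 = 6 ✓.

x ≡ 375 (mod 396).


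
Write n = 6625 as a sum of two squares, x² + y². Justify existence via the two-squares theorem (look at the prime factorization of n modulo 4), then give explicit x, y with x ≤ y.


Step 1: Factor n = 6625 = 5^3 · 53.
Step 2: Check the mod-4 condition on each prime factor: 5 ≡ 1 (mod 4), exponent 3; 53 ≡ 1 (mod 4), exponent 1.
All primes ≡ 3 (mod 4) appear to even exponent (or don't appear), so by the two-squares theorem n IS expressible as a sum of two squares.
Step 3: Build a representation. Group n = k² · m with k = 5 and m = 5 · 53 = 265 (a product of primes ≡ 1 (mod 4)); a representation of m scales to one of n via (k·x)² + (k·y)² = k²(x² + y²). Each prime p ≡ 1 (mod 4) is itself a sum of two squares; find a² by testing p − a² for a perfect square:
  5: 5 − 1² = 4 = 2² ⇒ 5 = 1² + 2².
  53: 53 − 1² = 52, 53 − 2² = 49 = 7² ⇒ 53 = 2² + 7².
  Combine using the Brahmagupta–Fibonacci identity (a² + b²)(c² + d²) = (ac − bd)² + (ad + bc)² = (ac + bd)² + (ad − bc)²:
  5 · 53 = 265: from (1² + 2²)(2² + 7²), take (1·2 − 2·7, 1·7 + 2·2) = (2 − 14, 7 + 4) = (-12, 11); dropping signs (only squares matter) gives (12, 11); check 12² + 11² = 144 + 121 = 265 ✓.
  Scale by k = 5: (5·12, 5·11) = (60, 55).
Step 4: Order so x ≤ y and verify: 55² + 60² = 3025 + 3600 = 6625 = n. ✓

n = 6625 = 55² + 60² (one valid representation with x ≤ y).


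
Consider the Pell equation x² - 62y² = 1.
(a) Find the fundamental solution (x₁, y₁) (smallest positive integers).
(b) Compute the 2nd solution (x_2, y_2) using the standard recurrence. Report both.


Step 1: Find the fundamental solution (x₁, y₁) of x² - 62y² = 1.
  Expand √62 as a continued fraction. a₀ = ⌊√62⌋ = 7; iterate m_{k+1} = d_k·a_k − m_k, d_{k+1} = (62 − m_{k+1}²)/d_k, a_{k+1} = ⌊(a₀ + m_{k+1})/d_{k+1}⌋ (starting m₀ = 0, d₀ = 1), with convergents p_k = a_k·p_{k-1} + p_{k-2}, q_k = a_k·q_{k-1} + q_{k-2} (p₋₁ = 1, q₋₁ = 0):
  k = 0: a₀ = 7; p₀/q₀ = 7/1; p₀² − 62·q₀² = 49 − 62 = -13.
  k = 1: m = 7, d = 13, a = ⌊(7 + 7)/13⌋ = 1; p/q = (1·7 + 1)/(1·1 + 0) = 8/1; p² − 62·q² = 64 − 62 = 2.
  k = 2: m = 6, d = 2, a = ⌊(7 + 6)/2⌋ = 6; p/q = (6·8 + 7)/(6·1 + 1) = 55/7; p² − 62·q² = 3025 − 3038 = -13.
  k = 3: m = 6, d = 13, a = ⌊(7 + 6)/13⌋ = 1; p/q = (1·55 + 8)/(1·7 + 1) = 63/8; p² − 62·q² = 3969 − 3968 = 1.
  The first convergent with p² − 62·q² = 1 gives the fundamental solution (x₁, y₁) = (63, 8).
Step 2: Apply the recurrence (x_{n+1}, y_{n+1}) = (x₁x_n + 62y₁y_n, x₁y_n + y₁x_n) repeatedly.
  From (x_1, y_1) = (63, 8): x_2 = 63·63 + 62·8·8 = 7937; y_2 = 63·8 + 8·63 = 1008.
Step 3: Verify x_2² - 62·y_2² = 62995969 - 62995968 = 1 (should be 1). ✓

(x_1, y_1) = (63, 8); (x_2, y_2) = (7937, 1008).


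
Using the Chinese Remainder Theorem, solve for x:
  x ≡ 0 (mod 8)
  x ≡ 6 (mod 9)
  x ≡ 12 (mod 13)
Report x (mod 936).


Moduli 8, 9, 13 are pairwise coprime; by CRT there is a unique solution modulo M = 8 · 9 · 13 = 936.
Solve pairwise, accumulating the modulus:
  Start with x ≡ 0 (mod 8).
  Combine with x ≡ 6 (mod 9): since gcd(8, 9) = 1, we get a unique residue mod 72.
    Write x = 0 + 8·t and substitute into x ≡ 6 (mod 9): 8·t ≡ 6 − 0 = 6 (mod 9).
    The inverse of 8 mod 9 is 8 (since 8·8 = 64 = 7·9 + 1), so t ≡ 8·6 = 48 ≡ 3 (mod 9).
    Then x = 0 + 8·3 = 24, valid modulo lcm(8, 9) = 72: x ≡ 24 (mod 72).
  Combine with x ≡ 12 (mod 13): since gcd(72, 13) = 1, we get a unique residue mod 936.
    Write x = 24 + 72·t and substitute into x ≡ 12 (mod 13): 72·t ≡ 12 − 24 = -12 (mod 13).
    Reduce coefficients mod 13: 7·t ≡ 1 (mod 13).
    The inverse of 7 mod 13 is 2 (since 7·2 = 14 = 1·13 + 1), so t ≡ 2·1 = 2 ≡ 2 (mod 13).
    Then x = 24 + 72·2 = 168, valid modulo lcm(72, 13) = 936: x ≡ 168 (mod 936).
Verify: 168 mod 8 = 0 ✓, 168 mod 9 = 6 ✓, 168 mod 13 = 12 ✓.

x ≡ 168 (mod 936).


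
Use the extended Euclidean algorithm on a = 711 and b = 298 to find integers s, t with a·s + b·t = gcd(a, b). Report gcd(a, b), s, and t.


Euclidean algorithm on (711, 298) — divide until remainder is 0:
  711 = 2 · 298 + 115
  298 = 2 · 115 + 68
  115 = 1 · 68 + 47
  68 = 1 · 47 + 21
  47 = 2 · 21 + 5
  21 = 4 · 5 + 1
  5 = 5 · 1 + 0
gcd(711, 298) = 1.
Track Bezout coefficients alongside the remainders: start with r₀ = 711 = a·1 + b·0 (s = 1, t = 0) and r₁ = 298 = a·0 + b·1 (s = 0, t = 1); each new remainder r_{k+1} = r_{k-1} − q_k·r_k inherits s_{k+1} = s_{k-1} − q_k·s_k, t_{k+1} = t_{k-1} − q_k·t_k, so r_k = a·s_k + b·t_k at every step:
  q = 2: r = 115, s = 1 − 2·0 = 1, t = 0 − 2·1 = -2  (check: 711·1 + 298·(-2) = 115)
  q = 2: r = 68, s = 0 − 2·1 = -2, t = 1 − 2·(-2) = 5  (check: 711·(-2) + 298·5 = 68)
  q = 1: r = 47, s = 1 − 1·(-2) = 3, t = -2 − 1·5 = -7  (check: 711·3 + 298·(-7) = 47)
  q = 1: r = 21, s = -2 − 1·3 = -5, t = 5 − 1·(-7) = 12  (check: 711·(-5) + 298·12 = 21)
  q = 2: r = 5, s = 3 − 2·(-5) = 13, t = -7 − 2·12 = -31  (check: 711·13 + 298·(-31) = 5)
  q = 4: r = 1, s = -5 − 4·13 = -57, t = 12 − 4·(-31) = 136  (check: 711·(-57) + 298·136 = 1)
The row with r = 1 (the gcd) gives the Bezout coefficients s = -57, t = 136.
Result: 711 · (-57) + 298 · (136) = 1.

gcd(711, 298) = 1; s = -57, t = 136 (check: 711·(-57) + 298·136 = 1).


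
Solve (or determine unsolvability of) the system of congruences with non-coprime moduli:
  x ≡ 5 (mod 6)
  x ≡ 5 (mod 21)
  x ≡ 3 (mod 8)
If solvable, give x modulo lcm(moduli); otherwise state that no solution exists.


Moduli 6, 21, 8 are not pairwise coprime, so CRT works modulo lcm(m_i) when all pairwise compatibility conditions hold.
Pairwise compatibility: gcd(m_i, m_j) must divide a_i - a_j for every pair.
Merge one congruence at a time:
  Start: x ≡ 5 (mod 6).
  Combine with x ≡ 5 (mod 21): gcd(6, 21) = 3; 5 - 5 = 0, which IS divisible by 3, so compatible.
    Write x = 5 + 6·t and substitute into x ≡ 5 (mod 21): 6·t ≡ 5 − 5 = 0 (mod 21).
    Divide the congruence (and modulus) by g = 3: 2·t ≡ 0 (mod 7).
    The inverse of 2 mod 7 is 4 (since 2·4 = 8 = 1·7 + 1), so t ≡ 4·0 = 0 ≡ 0 (mod 7).
    Then x = 5 + 6·0 = 5, valid modulo lcm(6, 21) = 42: x ≡ 5 (mod 42).
  Combine with x ≡ 3 (mod 8): gcd(42, 8) = 2; 3 - 5 = -2, which IS divisible by 2, so compatible.
    Write x = 5 + 42·t and substitute into x ≡ 3 (mod 8): 42·t ≡ 3 − 5 = -2 (mod 8).
    Divide the congruence (and modulus) by g = 2: 21·t ≡ -1 (mod 4).
    Reduce coefficients mod 4: 1·t ≡ 3 (mod 4).
    So t ≡ 3 (mod 4).
    Then x = 5 + 42·3 = 131, valid modulo lcm(42, 8) = 168: x ≡ 131 (mod 168).
Verify: 131 mod 6 = 5, 131 mod 21 = 5, 131 mod 8 = 3.

x ≡ 131 (mod 168).


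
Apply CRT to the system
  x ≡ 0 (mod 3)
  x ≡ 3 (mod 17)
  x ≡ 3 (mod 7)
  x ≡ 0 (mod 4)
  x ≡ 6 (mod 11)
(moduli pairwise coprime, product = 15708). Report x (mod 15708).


Product of moduli M = 3 · 17 · 7 · 4 · 11 = 15708.
Merge one congruence at a time:
  Start: x ≡ 0 (mod 3).
  Combine with x ≡ 3 (mod 17); new modulus lcm = 51.
    Write x = 0 + 3·t and substitute into x ≡ 3 (mod 17): 3·t ≡ 3 − 0 = 3 (mod 17).
    The inverse of 3 mod 17 is 6 (since 3·6 = 18 = 1·17 + 1), so t ≡ 6·3 = 18 ≡ 1 (mod 17).
    Then x = 0 + 3·1 = 3, valid modulo lcm(3, 17) = 51: x ≡ 3 (mod 51).
  Combine with x ≡ 3 (mod 7); new modulus lcm = 357.
    Write x = 3 + 51·t and substitute into x ≡ 3 (mod 7): 51·t ≡ 3 − 3 = 0 (mod 7).
    Reduce coefficients mod 7: 2·t ≡ 0 (mod 7).
    The inverse of 2 mod 7 is 4 (since 2·4 = 8 = 1·7 + 1), so t ≡ 4·0 = 0 ≡ 0 (mod 7).
    Then x = 3 + 51·0 = 3, valid modulo lcm(51, 7) = 357: x ≡ 3 (mod 357).
  Combine with x ≡ 0 (mod 4); new modulus lcm = 1428.
    Write x = 3 + 357·t and substitute into x ≡ 0 (mod 4): 357·t ≡ 0 − 3 = -3 (mod 4).
    Reduce coefficients mod 4: 1·t ≡ 1 (mod 4).
    So t ≡ 1 (mod 4).
    Then x = 3 + 357·1 = 360, valid modulo lcm(357, 4) = 1428: x ≡ 360 (mod 1428).
  Combine with x ≡ 6 (mod 11); new modulus lcm = 15708.
    Write x = 360 + 1428·t and substitute into x ≡ 6 (mod 11): 1428·t ≡ 6 − 360 = -354 (mod 11).
    Reduce coefficients mod 11: 9·t ≡ 9 (mod 11).
    The inverse of 9 mod 11 is 5 (since 9·5 = 45 = 4·11 + 1), so t ≡ 5·9 = 45 ≡ 1 (mod 11).
    Then x = 360 + 1428·1 = 1788, valid modulo lcm(1428, 11) = 15708: x ≡ 1788 (mod 15708).
Verify against each original: 1788 mod 3 = 0, 1788 mod 17 = 3, 1788 mod 7 = 3, 1788 mod 4 = 0, 1788 mod 11 = 6.

x ≡ 1788 (mod 15708).
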